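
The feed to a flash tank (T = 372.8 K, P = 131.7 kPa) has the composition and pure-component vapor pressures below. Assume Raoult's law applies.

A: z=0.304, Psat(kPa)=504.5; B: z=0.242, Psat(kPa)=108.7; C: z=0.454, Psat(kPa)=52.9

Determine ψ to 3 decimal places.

ψ = 0.401

Raoult's law: Kᵢ = Pᵢˢᵃᵗ/P = Pᵢˢᵃᵗ/131.7.
  K_A = 504.5/131.7 = 3.83068, K_B = 108.7/131.7 = 0.82536, K_C = 52.9/131.7 = 0.40167
Let ψ = V/F and solve Σ zᵢ(Kᵢ−1)/(1+ψ(Kᵢ−1)) = 0.
Check two-phase: ΣzᵢKᵢ = 1.547 > 1 and Σzᵢ/Kᵢ = 1.503 > 1, so g(0) = 0.547 > 0 and g(1) = -0.503 < 0.
Iterate (Newton) starting at ψ = 0.64:
  ψ = 0.640: g = -0.1817, g' = -0.744 → ψ = 0.396
  ψ = 0.396: g = 0.0045, g' = -0.829 → ψ = 0.401
Converged at ψ = 0.401.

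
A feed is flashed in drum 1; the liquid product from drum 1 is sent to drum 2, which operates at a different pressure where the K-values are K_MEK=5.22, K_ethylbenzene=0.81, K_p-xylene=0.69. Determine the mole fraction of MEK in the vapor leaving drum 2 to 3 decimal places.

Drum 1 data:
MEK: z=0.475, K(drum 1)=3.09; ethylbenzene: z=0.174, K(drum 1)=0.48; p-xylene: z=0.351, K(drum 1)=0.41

y_MEK (drum 2) = 0.318

Drum 1:
Rachford–Rice: g(ψ₁) = Σ zᵢ(Kᵢ−1)/(1+ψ₁(Kᵢ−1)) = 0.
Check two-phase: ΣzᵢKᵢ = 1.695 > 1 and Σzᵢ/Kᵢ = 1.372 > 1, so g(0) = 0.695 > 0 and g(1) = -0.372 < 0.
Newton–Raphson from ψ₁ = 0.58:
  ψ₁ = 0.580: g = 0.0044, g' = -0.803 → ψ₁ = 0.585
Converged at ψ₁ = 0.585.
Drum-1 compositions:
  MEK: x = 0.214, y = 0.660
  ethylbenzene: x = 0.250, y = 0.120
  p-xylene: x = 0.536, y = 0.220
Drum-2 feed = drum-1 liquid: z₂ = (0.2136, 0.2502, 0.5362).
Drum 2:
Rachford–Rice: g(ψ₂) = Σ zᵢ(Kᵢ−1)/(1+ψ₂(Kᵢ−1)) = 0.
g(0) = ΣzᵢKᵢ − 1 = 0.688 and g(1) = 1 − Σzᵢ/Kᵢ = -0.127, so a root lies in (0, 1).
Newton iteration, ψ₂⁰ = 0.5:
  ψ₂ = 0.500: g = 0.0406, g' = -0.477 → ψ₂ = 0.585
  ψ₂ = 0.585: g = 0.0033, g' = -0.404 → ψ₂ = 0.593
Converged at ψ₂ = 0.593.
  MEK: x = 0.061, y = 0.318
  ethylbenzene: x = 0.282, y = 0.228
  p-xylene: x = 0.657, y = 0.453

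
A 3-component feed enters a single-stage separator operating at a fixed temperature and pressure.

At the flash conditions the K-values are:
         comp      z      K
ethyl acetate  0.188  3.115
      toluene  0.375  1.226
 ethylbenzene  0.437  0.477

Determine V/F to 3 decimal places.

Iterate (Newton) starting at V/F = 0.44:
  V/F = 0.440: g = -0.0138, g' = -0.443 → V/F = 0.409
Converged at V/F = 0.409.

V/F = 0.409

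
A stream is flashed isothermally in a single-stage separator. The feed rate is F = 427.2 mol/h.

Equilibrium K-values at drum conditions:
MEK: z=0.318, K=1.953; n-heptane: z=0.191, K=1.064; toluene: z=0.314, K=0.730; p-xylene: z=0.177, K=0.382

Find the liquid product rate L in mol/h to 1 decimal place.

L = 269.2 mol/h

Rachford–Rice: g(ψ) = Σ zᵢ(Kᵢ−1)/(1+ψ(Kᵢ−1)) = 0.
Feasibility: ΣzᵢKᵢ = 1.121, Σzᵢ/Kᵢ = 1.236 — both > 1, two phases present.
Newton–Raphson from ψ = 0.5:
  ψ = 0.500: g = -0.0392, g' = -0.305 → ψ = 0.372
  ψ = 0.372: g = -0.0005, g' = -0.300 → ψ = 0.370
Converged at ψ = 0.370.
Then V = ψ·F = 0.3700·427.2 = 158.0 mol/h and L = F − V = 269.2 mol/h.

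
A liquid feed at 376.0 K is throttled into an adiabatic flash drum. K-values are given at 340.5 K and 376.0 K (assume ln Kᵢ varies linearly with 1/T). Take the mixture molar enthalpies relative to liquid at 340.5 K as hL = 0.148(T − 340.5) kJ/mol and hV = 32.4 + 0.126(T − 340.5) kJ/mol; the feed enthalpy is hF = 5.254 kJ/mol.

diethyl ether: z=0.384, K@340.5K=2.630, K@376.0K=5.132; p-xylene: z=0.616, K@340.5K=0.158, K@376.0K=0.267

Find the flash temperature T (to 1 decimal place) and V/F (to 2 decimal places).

T = 345.4 K, V/F = 0.14

Adiabatic flash: solve Rachford–Rice at each trial T, then check hF = ψ·hV(T) + (1−ψ)·hL(T).
  T = 340.5 K: K = (2.630, 0.158), RR gives ψ = 0.078, H_out = 2.532 kJ/mol
  T = 376.0 K: K = (5.132, 0.267), RR gives ψ = 0.375, H_out = 17.105 kJ/mol
  T = 358.2 K: K = (3.732, 0.208), RR gives ψ = 0.259, H_out = 10.920 kJ/mol
  T = 349.4 K: K = (3.150, 0.182), RR gives ψ = 0.183, H_out = 7.208 kJ/mol
  T = 344.9 K: K = (2.879, 0.170), RR gives ψ = 0.135, H_out = 4.997 kJ/mol
  T = 347.1 K: K = (3.009, 0.176), RR gives ψ = 0.159, H_out = 6.111 kJ/mol
Linear interpolation between T = 344.9 (H_out = 4.997) and T = 347.1 (H_out = 6.111) on hF = 5.254 gives T ≈ 345.4 K, at which ψ = 0.14.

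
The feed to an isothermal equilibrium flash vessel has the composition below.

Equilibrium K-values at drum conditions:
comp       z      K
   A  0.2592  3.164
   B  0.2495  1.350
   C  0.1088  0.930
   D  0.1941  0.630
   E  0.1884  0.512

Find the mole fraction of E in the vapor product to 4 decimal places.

Newton iteration, V/F⁰ = 0.5:
  V/F = 0.5000: g = 0.12610, g' = -0.4212 → V/F = 0.7994
  V/F = 0.7994: g = 0.01292, g' = -0.3563 → V/F = 0.8356
Converged at V/F = 0.8356.
Compositions from xᵢ = zᵢ/(1+V/F(Kᵢ−1)), yᵢ = Kᵢxᵢ:
  A: x = 0.0923, y = 0.2920
  B: x = 0.1930, y = 0.2606
  C: x = 0.1156, y = 0.1075
  D: x = 0.2810, y = 0.1770
  E: x = 0.3181, y = 0.1629

y_E = 0.1629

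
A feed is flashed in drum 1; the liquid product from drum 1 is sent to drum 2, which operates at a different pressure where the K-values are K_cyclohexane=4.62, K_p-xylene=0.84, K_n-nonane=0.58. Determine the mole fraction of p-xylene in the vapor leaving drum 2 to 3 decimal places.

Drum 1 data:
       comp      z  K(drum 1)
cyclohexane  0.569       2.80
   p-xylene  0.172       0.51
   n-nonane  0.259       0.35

Drum 1:
Newton–Raphson from ψ₁ = 0.5:
  ψ₁ = 0.500: g = 0.1780, g' = -0.823 → ψ₁ = 0.716
  ψ₁ = 0.716: g = 0.0026, g' = -0.833 → ψ₁ = 0.719
Converged at ψ₁ = 0.719.
Drum-1 compositions:
  cyclohexane: x = 0.248, y = 0.694
  p-xylene: x = 0.266, y = 0.135
  n-nonane: x = 0.486, y = 0.170
Drum-2 feed = drum-1 liquid: z₂ = (0.2480, 0.2656, 0.4864).
Drum 2:
Iterate (Newton) starting at ψ₂ = 0.56:
  ψ₂ = 0.560: g = -0.0173, g' = -0.509 → ψ₂ = 0.526
  ψ₂ = 0.526: g = 0.0004, g' = -0.535 → ψ₂ = 0.527
Converged at ψ₂ = 0.527.
  cyclohexane: x = 0.085, y = 0.394
  p-xylene: x = 0.290, y = 0.244
  n-nonane: x = 0.625, y = 0.362

y_p-xylene (drum 2) = 0.244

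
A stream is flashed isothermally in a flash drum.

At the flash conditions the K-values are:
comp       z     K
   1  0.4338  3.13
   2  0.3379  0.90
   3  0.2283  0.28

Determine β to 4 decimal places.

β = 0.7040

Newton iteration, β⁰ = 0.4:
  β = 0.4000: g = 0.23285, g' = -0.8109 → β = 0.6871
  β = 0.6871: g = 0.01344, g' = -0.7918 → β = 0.7041
  β = 0.7041: g = -0.00012, g' = -0.8057 → β = 0.7040
Converged at β = 0.7040.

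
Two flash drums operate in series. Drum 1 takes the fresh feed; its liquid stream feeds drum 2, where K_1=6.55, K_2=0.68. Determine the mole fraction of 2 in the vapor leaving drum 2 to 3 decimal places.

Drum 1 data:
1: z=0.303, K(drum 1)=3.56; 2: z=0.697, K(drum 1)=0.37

y_2 (drum 2) = 0.643

Drum 1:
Let ψ₁ = V/F and solve Σ zᵢ(Kᵢ−1)/(1+ψ₁(Kᵢ−1)) = 0.
Check two-phase: ΣzᵢKᵢ = 1.337 > 1 and Σzᵢ/Kᵢ = 1.969 > 1, so g(0) = 0.337 > 0 and g(1) = -0.969 < 0.
Binary case is linear: z₁(K₁−1)(1+ψ₁(K₂−1)) + z₂(K₂−1)(1+ψ₁(K₁−1)) = 0
⇒ ψ₁ = [z₁(K₁−1)+z₂(K₂−1)] / [−(K₁−1)(K₂−1)] = 0.3366/1.6128 = 0.209
Drum-1 compositions:
  1: x = 0.197, y = 0.703
  2: x = 0.803, y = 0.297
Drum-2 feed = drum-1 liquid: z₂ = (0.1975, 0.8025).
Drum 2:
Let ψ₂ = V/F and solve Σ zᵢ(Kᵢ−1)/(1+ψ₂(Kᵢ−1)) = 0.
Check two-phase: ΣzᵢKᵢ = 1.839 > 1 and Σzᵢ/Kᵢ = 1.210 > 1, so g(0) = 0.839 > 0 and g(1) = -0.210 < 0.
Binary case is linear: z₁(K₁−1)(1+ψ₂(K₂−1)) + z₂(K₂−1)(1+ψ₂(K₁−1)) = 0
⇒ ψ₂ = [z₁(K₁−1)+z₂(K₂−1)] / [−(K₁−1)(K₂−1)] = 0.8393/1.7760 = 0.473
  1: x = 0.055, y = 0.357
  2: x = 0.945, y = 0.643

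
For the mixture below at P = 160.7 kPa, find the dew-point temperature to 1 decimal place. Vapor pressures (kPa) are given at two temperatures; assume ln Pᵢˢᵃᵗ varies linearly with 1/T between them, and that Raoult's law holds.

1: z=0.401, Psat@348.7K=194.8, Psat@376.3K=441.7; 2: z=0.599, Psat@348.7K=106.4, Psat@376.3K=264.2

Dew-point temperature: Σzᵢ·P/Pᵢˢᵃᵗ(T) = 1. Interpolate ln Pᵢˢᵃᵗ = aᵢ + bᵢ/T.
  T = 348.7 K: ΣzᵢP/Pᵢˢᵃᵗ = 1.2355
  T = 376.3 K: ΣzᵢP/Pᵢˢᵃᵗ = 0.5102
  T = 362.5 K: ΣzᵢP/Pᵢˢᵃᵗ = 0.7806
  T = 355.6 K: ΣzᵢP/Pᵢˢᵃᵗ = 0.9776
  T = 352.1 K: ΣzᵢP/Pᵢˢᵃᵗ = 1.0996
  T = 353.9 K: ΣzᵢP/Pᵢˢᵃᵗ = 1.0348
Interpolating between 353.9 K and 355.6 K gives T ≈ 354.9 K.

T = 354.9 K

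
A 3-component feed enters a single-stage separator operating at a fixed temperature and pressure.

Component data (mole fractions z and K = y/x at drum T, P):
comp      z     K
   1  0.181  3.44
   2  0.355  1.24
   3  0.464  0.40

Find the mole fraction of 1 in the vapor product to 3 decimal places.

Material balance + equilibrium reduce to Σ zᵢ(Kᵢ−1)/(1+ψ(Kᵢ−1)) = 0.
g(0) = ΣzᵢKᵢ − 1 = 0.248 and g(1) = 1 − Σzᵢ/Kᵢ = -0.499, so a root lies in (0, 1).
Newton–Raphson from ψ = 0.59:
  ψ = 0.590: g = -0.1753, g' = -0.597 → ψ = 0.296
  ψ = 0.296: g = -0.0028, g' = -0.628 → ψ = 0.292
Converged at ψ = 0.292.
Compositions from xᵢ = zᵢ/(1+ψ(Kᵢ−1)), yᵢ = Kᵢxᵢ:
  1: x = 0.106, y = 0.364
  2: x = 0.332, y = 0.411
  3: x = 0.563, y = 0.225

y_1 = 0.364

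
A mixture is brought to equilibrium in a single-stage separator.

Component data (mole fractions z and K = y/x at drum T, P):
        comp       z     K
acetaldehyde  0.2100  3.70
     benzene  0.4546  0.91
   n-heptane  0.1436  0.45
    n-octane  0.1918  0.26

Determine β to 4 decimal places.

β = 0.2918

Iterate (Newton) starting at β = 0.5:
  β = 0.5000: g = -0.13579, g' = -0.6285 → β = 0.2839
  β = 0.2839: g = 0.00567, g' = -0.7237 → β = 0.2918
Converged at β = 0.2918.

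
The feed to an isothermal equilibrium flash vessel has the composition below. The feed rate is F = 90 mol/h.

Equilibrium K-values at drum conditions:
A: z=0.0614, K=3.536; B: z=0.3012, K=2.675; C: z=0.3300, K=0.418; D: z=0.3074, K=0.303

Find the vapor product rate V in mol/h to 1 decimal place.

V = 19.4 mol/h

Material balance + equilibrium reduce to Σ zᵢ(Kᵢ−1)/(1+V/F(Kᵢ−1)) = 0.
Check two-phase: ΣzᵢKᵢ = 1.2539 > 1 and Σzᵢ/Kᵢ = 1.9340 > 1, so g(0) = 0.2539 > 0 and g(1) = -0.9340 < 0.
Iterate (Newton) starting at V/F = 0.57:
  V/F = 0.5700: g = -0.32113, g' = -0.9486 → V/F = 0.2315
  V/F = 0.2315: g = -0.01577, g' = -0.9572 → V/F = 0.2150
  V/F = 0.2150: g = 0.00014, g' = -0.9748 → V/F = 0.2151
Converged at V/F = 0.2151.
Then V = V/F·F = 0.2151·90 = 19.4 mol/h and L = F − V = 70.6 mol/h.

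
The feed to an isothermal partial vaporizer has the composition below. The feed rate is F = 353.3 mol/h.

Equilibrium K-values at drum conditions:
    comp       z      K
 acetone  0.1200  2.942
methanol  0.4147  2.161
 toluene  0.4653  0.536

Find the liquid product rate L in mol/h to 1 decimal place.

Newton iteration, V/F⁰ = 0.5:
  V/F = 0.5000: g = 0.14175, g' = -0.5101 → V/F = 0.7779
  V/F = 0.7779: g = 0.00798, g' = -0.4714 → V/F = 0.7948
Converged at V/F = 0.7948.
Then V = V/F·F = 0.7948·353.3 = 280.8 mol/h and L = F − V = 72.5 mol/h.

L = 72.5 mol/h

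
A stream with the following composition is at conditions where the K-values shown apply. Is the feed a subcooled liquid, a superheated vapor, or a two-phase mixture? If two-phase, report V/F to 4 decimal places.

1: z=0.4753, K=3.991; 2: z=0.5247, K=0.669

superheated vapor

ΣzᵢKᵢ = 2.2479; Σzᵢ/Kᵢ = 0.9034.
Since Σzᵢ/Kᵢ < 1 the mixture is above its dew point — single vapor phase.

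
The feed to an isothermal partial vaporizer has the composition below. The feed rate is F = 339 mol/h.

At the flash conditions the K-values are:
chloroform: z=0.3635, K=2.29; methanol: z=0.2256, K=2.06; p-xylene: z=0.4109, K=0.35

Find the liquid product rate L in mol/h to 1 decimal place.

Rachford–Rice: g(ψ) = Σ zᵢ(Kᵢ−1)/(1+ψ(Kᵢ−1)) = 0.
g(0) = ΣzᵢKᵢ − 1 = 0.4410 and g(1) = 1 − Σzᵢ/Kᵢ = -0.4422, so a root lies in (0, 1).
Newton iteration, ψ⁰ = 0.5:
  ψ = 0.5000: g = 0.04567, g' = -0.7128 → ψ = 0.5641
  ψ = 0.5641: g = -0.00063, g' = -0.7347 → ψ = 0.5632
Converged at ψ = 0.5632.
Then V = ψ·F = 0.5632·339 = 190.9 mol/h and L = F − V = 148.1 mol/h.

L = 148.1 mol/h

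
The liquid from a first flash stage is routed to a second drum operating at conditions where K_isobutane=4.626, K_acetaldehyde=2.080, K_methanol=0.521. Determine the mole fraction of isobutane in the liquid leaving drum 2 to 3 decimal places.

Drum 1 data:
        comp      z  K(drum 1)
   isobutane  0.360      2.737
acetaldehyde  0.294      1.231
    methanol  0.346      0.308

x_isobutane (drum 2) = 0.057

Drum 1:
Newton–Raphson from ψ₁ = 0.5:
  ψ₁ = 0.500: g = 0.0294, g' = -0.711 → ψ₁ = 0.541
Converged at ψ₁ = 0.541.
Drum-1 compositions:
  isobutane: x = 0.186, y = 0.508
  acetaldehyde: x = 0.261, y = 0.322
  methanol: x = 0.553, y = 0.170
Drum-2 feed = drum-1 liquid: z₂ = (0.1856, 0.2613, 0.5531).
Drum 2:
Newton–Raphson from ψ₂ = 0.5:
  ψ₂ = 0.500: g = 0.0741, g' = -0.656 → ψ₂ = 0.613
  ψ₂ = 0.613: g = 0.0036, g' = -0.600 → ψ₂ = 0.619
Converged at ψ₂ = 0.619.
  isobutane: x = 0.057, y = 0.265
  acetaldehyde: x = 0.157, y = 0.326
  methanol: x = 0.786, y = 0.410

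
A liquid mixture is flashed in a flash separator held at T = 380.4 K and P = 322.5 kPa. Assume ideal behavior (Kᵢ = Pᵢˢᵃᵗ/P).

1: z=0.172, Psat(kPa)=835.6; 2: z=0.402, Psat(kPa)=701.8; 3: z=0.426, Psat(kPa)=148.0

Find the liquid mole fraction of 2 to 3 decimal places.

x_2 = 0.216

Raoult's law: Kᵢ = Pᵢˢᵃᵗ/P = Pᵢˢᵃᵗ/322.5.
  K_1 = 835.6/322.5 = 2.59101, K_2 = 701.8/322.5 = 2.17612, K_3 = 148.0/322.5 = 0.45891
Let ψ = V/F and solve Σ zᵢ(Kᵢ−1)/(1+ψ(Kᵢ−1)) = 0.
g(0) = ΣzᵢKᵢ − 1 = 0.516 and g(1) = 1 − Σzᵢ/Kᵢ = -0.179, so a root lies in (0, 1).
Newton iteration, ψ⁰ = 0.31:
  ψ = 0.310: g = 0.2528, g' = -0.674 → ψ = 0.685
  ψ = 0.685: g = 0.0265, g' = -0.585 → ψ = 0.730
Converged at ψ = 0.730.
Compositions from xᵢ = zᵢ/(1+ψ(Kᵢ−1)), yᵢ = Kᵢxᵢ:
  1: x = 0.080, y = 0.206
  2: x = 0.216, y = 0.471
  3: x = 0.704, y = 0.323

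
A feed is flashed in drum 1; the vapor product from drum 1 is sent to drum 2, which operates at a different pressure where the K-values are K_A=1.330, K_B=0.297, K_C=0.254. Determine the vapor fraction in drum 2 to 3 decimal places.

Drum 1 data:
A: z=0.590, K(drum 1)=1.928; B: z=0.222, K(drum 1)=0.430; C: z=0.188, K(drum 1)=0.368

Drum 1:
Rachford–Rice: g(ψ₁) = Σ zᵢ(Kᵢ−1)/(1+ψ₁(Kᵢ−1)) = 0.
g(0) = ΣzᵢKᵢ − 1 = 0.302 and g(1) = 1 − Σzᵢ/Kᵢ = -0.333, so a root lies in (0, 1).
Newton–Raphson from ψ₁ = 0.5:
  ψ₁ = 0.500: g = 0.0233, g' = -0.539 → ψ₁ = 0.543
Converged at ψ₁ = 0.543.
Drum-1 compositions:
  A: x = 0.392, y = 0.756
  B: x = 0.321, y = 0.138
  C: x = 0.286, y = 0.105
Drum-2 feed = drum-1 vapor: z₂ = (0.7565, 0.1382, 0.1053).
Drum 2:
Newton iteration, ψ₂⁰ = 0.32:
  ψ₂ = 0.320: g = -0.0028, g' = -0.282 → ψ₂ = 0.310
Converged at ψ₂ = 0.310.
  A: x = 0.686, y = 0.913
  B: x = 0.177, y = 0.052
  C: x = 0.137, y = 0.035

V/F (drum 2) = 0.310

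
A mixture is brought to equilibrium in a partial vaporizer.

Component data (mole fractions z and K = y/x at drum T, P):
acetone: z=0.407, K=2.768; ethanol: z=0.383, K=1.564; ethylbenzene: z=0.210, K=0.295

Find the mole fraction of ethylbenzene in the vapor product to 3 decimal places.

Iterate (Newton) starting at ψ = 0.5:
  ψ = 0.500: g = 0.3218, g' = -0.682 → ψ = 0.972
  ψ = 0.972: g = -0.0664, g' = -1.277 → ψ = 0.920
  ψ = 0.920: g = -0.0054, g' = -1.083 → ψ = 0.915
Converged at ψ = 0.915.
Compositions from xᵢ = zᵢ/(1+ψ(Kᵢ−1)), yᵢ = Kᵢxᵢ:
  acetone: x = 0.155, y = 0.430
  ethanol: x = 0.253, y = 0.395
  ethylbenzene: x = 0.592, y = 0.175

y_ethylbenzene = 0.175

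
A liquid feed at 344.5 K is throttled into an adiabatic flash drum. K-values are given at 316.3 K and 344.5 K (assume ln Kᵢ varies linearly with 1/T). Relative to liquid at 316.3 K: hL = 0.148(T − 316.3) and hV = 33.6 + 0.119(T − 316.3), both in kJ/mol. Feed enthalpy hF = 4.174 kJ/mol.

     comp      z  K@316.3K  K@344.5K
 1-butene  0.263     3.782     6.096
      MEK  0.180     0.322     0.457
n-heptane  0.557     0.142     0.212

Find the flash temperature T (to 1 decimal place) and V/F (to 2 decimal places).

T = 322.1 K, V/F = 0.10

Adiabatic flash: solve Rachford–Rice at each trial T, then check hF = ψ·hV(T) + (1−ψ)·hL(T).
  T = 316.3 K: K = (3.782, 0.322, 0.142), RR gives ψ = 0.058, H_out = 1.949 kJ/mol
  T = 344.5 K: K = (6.096, 0.457, 0.212), RR gives ψ = 0.215, H_out = 11.229 kJ/mol
  T = 330.4 K: K = (4.851, 0.386, 0.175), RR gives ψ = 0.148, H_out = 7.002 kJ/mol
  T = 323.4 K: K = (4.299, 0.354, 0.158), RR gives ψ = 0.107, H_out = 4.638 kJ/mol
  T = 319.9 K: K = (4.039, 0.338, 0.150), RR gives ψ = 0.084, H_out = 3.356 kJ/mol
  T = 321.6 K: K = (4.164, 0.346, 0.154), RR gives ψ = 0.096, H_out = 3.988 kJ/mol
Linear interpolation between T = 321.6 (H_out = 3.988) and T = 323.4 (H_out = 4.638) on hF = 4.174 gives T ≈ 322.1 K, at which ψ = 0.10.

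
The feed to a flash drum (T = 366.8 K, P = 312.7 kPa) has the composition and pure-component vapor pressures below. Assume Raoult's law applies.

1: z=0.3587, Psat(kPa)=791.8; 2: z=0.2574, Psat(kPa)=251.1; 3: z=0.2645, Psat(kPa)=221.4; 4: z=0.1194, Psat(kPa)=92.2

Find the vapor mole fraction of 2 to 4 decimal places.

Raoult's law: Kᵢ = Pᵢˢᵃᵗ/P = Pᵢˢᵃᵗ/312.7.
  K_1 = 791.8/312.7 = 2.532139, K_2 = 251.1/312.7 = 0.803006, K_3 = 221.4/312.7 = 0.708027, K_4 = 92.2/312.7 = 0.294851
Newton iteration, ψ⁰ = 0.5:
  ψ = 0.5000: g = 0.03447, g' = -0.4548 → ψ = 0.5758
  ψ = 0.5758: g = 0.00022, g' = -0.4512 → ψ = 0.5763
Converged at ψ = 0.5763.
Compositions from xᵢ = zᵢ/(1+ψ(Kᵢ−1)), yᵢ = Kᵢxᵢ:
  1: x = 0.1905, y = 0.4824
  2: x = 0.2904, y = 0.2332
  3: x = 0.3180, y = 0.2252
  4: x = 0.2011, y = 0.0593

y_2 = 0.2332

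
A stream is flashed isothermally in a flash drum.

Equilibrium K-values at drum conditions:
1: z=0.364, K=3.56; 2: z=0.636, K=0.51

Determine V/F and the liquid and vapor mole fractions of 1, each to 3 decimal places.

V/F = 0.494, x_1 = 0.161, y_1 = 0.572

Rachford–Rice: g(V/F) = Σ zᵢ(Kᵢ−1)/(1+V/F(Kᵢ−1)) = 0.
g(0) = ΣzᵢKᵢ − 1 = 0.620 and g(1) = 1 − Σzᵢ/Kᵢ = -0.349, so a root lies in (0, 1).
Binary case is linear: z₁(K₁−1)(1+V/F(K₂−1)) + z₂(K₂−1)(1+V/F(K₁−1)) = 0
⇒ V/F = [z₁(K₁−1)+z₂(K₂−1)] / [−(K₁−1)(K₂−1)] = 0.6202/1.2544 = 0.494
Compositions from xᵢ = zᵢ/(1+V/F(Kᵢ−1)), yᵢ = Kᵢxᵢ:
  1: x = 0.161, y = 0.572
  2: x = 0.839, y = 0.428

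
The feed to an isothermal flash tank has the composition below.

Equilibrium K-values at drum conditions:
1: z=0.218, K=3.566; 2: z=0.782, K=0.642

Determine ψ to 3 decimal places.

Binary case is linear: z₁(K₁−1)(1+ψ(K₂−1)) + z₂(K₂−1)(1+ψ(K₁−1)) = 0
⇒ ψ = [z₁(K₁−1)+z₂(K₂−1)] / [−(K₁−1)(K₂−1)] = 0.2794/0.9186 = 0.304

ψ = 0.304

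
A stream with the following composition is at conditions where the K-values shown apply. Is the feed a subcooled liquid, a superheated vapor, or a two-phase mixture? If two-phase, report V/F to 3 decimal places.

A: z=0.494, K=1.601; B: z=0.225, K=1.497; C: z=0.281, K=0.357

ΣzᵢKᵢ = 1.228; Σzᵢ/Kᵢ = 1.246.
Both exceed 1, so a two-phase solution exists.
Rachford–Rice: g(ψ) = Σ zᵢ(Kᵢ−1)/(1+ψ(Kᵢ−1)) = 0.
Iterate (Newton) starting at ψ = 0.55:
  ψ = 0.550: g = 0.0314, g' = -0.413 → ψ = 0.626
  ψ = 0.626: g = -0.0014, g' = -0.452 → ψ = 0.623
Converged at ψ = 0.623.

two-phase, V/F = 0.623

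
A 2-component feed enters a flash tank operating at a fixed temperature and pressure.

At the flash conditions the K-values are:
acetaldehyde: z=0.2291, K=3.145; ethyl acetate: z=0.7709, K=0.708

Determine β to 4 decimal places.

Let β = V/F and solve Σ zᵢ(Kᵢ−1)/(1+β(Kᵢ−1)) = 0.
Feasibility: ΣzᵢKᵢ = 1.2663, Σzᵢ/Kᵢ = 1.1617 — both > 1, two phases present.
Binary case is linear: z₁(K₁−1)(1+β(K₂−1)) + z₂(K₂−1)(1+β(K₁−1)) = 0
⇒ β = [z₁(K₁−1)+z₂(K₂−1)] / [−(K₁−1)(K₂−1)] = 0.26632/0.62634 = 0.4252

β = 0.4252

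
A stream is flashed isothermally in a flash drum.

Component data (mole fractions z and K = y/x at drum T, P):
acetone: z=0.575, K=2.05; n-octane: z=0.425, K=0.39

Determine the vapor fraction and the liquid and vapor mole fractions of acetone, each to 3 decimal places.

ψ = 0.538, x_acetone = 0.367, y_acetone = 0.753

Let ψ = V/F and solve Σ zᵢ(Kᵢ−1)/(1+ψ(Kᵢ−1)) = 0.
Feasibility: ΣzᵢKᵢ = 1.344, Σzᵢ/Kᵢ = 1.370 — both > 1, two phases present.
Binary case is linear: z₁(K₁−1)(1+ψ(K₂−1)) + z₂(K₂−1)(1+ψ(K₁−1)) = 0
⇒ ψ = [z₁(K₁−1)+z₂(K₂−1)] / [−(K₁−1)(K₂−1)] = 0.3445/0.6405 = 0.538
Compositions from xᵢ = zᵢ/(1+ψ(Kᵢ−1)), yᵢ = Kᵢxᵢ:
  acetone: x = 0.367, y = 0.753
  n-octane: x = 0.633, y = 0.247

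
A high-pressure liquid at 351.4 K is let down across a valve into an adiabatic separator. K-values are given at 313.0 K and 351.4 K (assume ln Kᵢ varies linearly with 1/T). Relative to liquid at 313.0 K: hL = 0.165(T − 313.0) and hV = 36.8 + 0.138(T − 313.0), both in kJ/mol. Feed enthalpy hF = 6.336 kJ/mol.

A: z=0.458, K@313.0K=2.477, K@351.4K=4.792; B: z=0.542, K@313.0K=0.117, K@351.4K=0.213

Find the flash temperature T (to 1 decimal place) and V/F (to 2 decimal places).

Adiabatic flash: solve Rachford–Rice at each trial T, then check hF = ψ·hV(T) + (1−ψ)·hL(T).
  T = 313.0 K: K = (2.477, 0.117), RR gives ψ = 0.152, H_out = 5.584 kJ/mol
  T = 351.4 K: K = (4.792, 0.213), RR gives ψ = 0.439, H_out = 22.037 kJ/mol
  T = 332.2 K: K = (3.512, 0.161), RR gives ψ = 0.330, H_out = 15.135 kJ/mol
  T = 322.6 K: K = (2.965, 0.138), RR gives ψ = 0.255, H_out = 10.912 kJ/mol
  T = 317.8 K: K = (2.714, 0.127), RR gives ψ = 0.208, H_out = 8.434 kJ/mol
  T = 315.4 K: K = (2.593, 0.122), RR gives ψ = 0.181, H_out = 7.063 kJ/mol
Linear interpolation between T = 313.0 (H_out = 5.584) and T = 315.4 (H_out = 7.063) on hF = 6.336 gives T ≈ 314.2 K, at which ψ = 0.17.

T = 314.2 K, V/F = 0.17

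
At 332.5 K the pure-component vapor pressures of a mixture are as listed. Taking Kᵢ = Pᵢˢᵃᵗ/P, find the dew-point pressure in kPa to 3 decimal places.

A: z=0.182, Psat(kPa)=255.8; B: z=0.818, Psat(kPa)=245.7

Pdew = 247.478 kPa

At the dew point ψ → 1, so Σzᵢ/Kᵢ = 1 with Kᵢ = Pᵢˢᵃᵗ/P ⇒ 1/P = Σzᵢ/Pᵢˢᵃᵗ.
1/P = 0.182/255.8 + 0.818/245.7 = 0.004041 ⇒ P = 247.478 kPa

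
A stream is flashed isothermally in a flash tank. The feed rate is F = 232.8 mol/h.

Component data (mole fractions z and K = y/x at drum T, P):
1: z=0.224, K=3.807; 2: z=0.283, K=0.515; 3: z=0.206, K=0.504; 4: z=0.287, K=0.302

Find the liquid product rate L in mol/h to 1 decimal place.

L = 205.3 mol/h

Material balance + equilibrium reduce to Σ zᵢ(Kᵢ−1)/(1+β(Kᵢ−1)) = 0.
g(0) = ΣzᵢKᵢ − 1 = 0.189 and g(1) = 1 − Σzᵢ/Kᵢ = -0.967, so a root lies in (0, 1).
Iterate (Newton) starting at β = 0.5:
  β = 0.500: g = -0.3632, g' = -0.841 → β = 0.068
  β = 0.068: g = 0.0697, g' = -1.523 → β = 0.114
  β = 0.114: g = 0.0052, g' = -1.310 → β = 0.118
Converged at β = 0.118.
Then V = β·F = 0.1179·232.8 = 27.5 mol/h and L = F − V = 205.3 mol/h.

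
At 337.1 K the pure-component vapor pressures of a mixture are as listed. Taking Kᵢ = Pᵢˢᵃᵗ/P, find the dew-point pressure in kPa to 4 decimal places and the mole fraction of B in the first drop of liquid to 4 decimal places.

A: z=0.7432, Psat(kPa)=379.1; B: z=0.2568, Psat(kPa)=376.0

At the dew point ψ → 1, so Σzᵢ/Kᵢ = 1 with Kᵢ = Pᵢˢᵃᵗ/P ⇒ 1/P = Σzᵢ/Pᵢˢᵃᵗ.
1/P = 0.7432/379.1 + 0.2568/376.0 = 0.0026434 ⇒ P = 378.2991 kPa
xᵢ = zᵢP/Pᵢˢᵃᵗ ⇒ x_B = 0.2568·378.2991/376.0 = 0.2584

Pdew = 378.2991 kPa, x_B = 0.2584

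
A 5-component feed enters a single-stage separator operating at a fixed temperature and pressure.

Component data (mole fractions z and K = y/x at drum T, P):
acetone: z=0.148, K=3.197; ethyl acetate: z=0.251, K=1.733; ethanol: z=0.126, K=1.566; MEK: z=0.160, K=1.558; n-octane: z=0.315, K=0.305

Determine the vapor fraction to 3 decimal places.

Rachford–Rice: g(ψ) = Σ zᵢ(Kᵢ−1)/(1+ψ(Kᵢ−1)) = 0.
Check two-phase: ΣzᵢKᵢ = 1.451 > 1 and Σzᵢ/Kᵢ = 1.407 > 1, so g(0) = 0.451 > 0 and g(1) = -0.407 < 0.
Iterate (Newton) starting at ψ = 0.44:
  ψ = 0.440: g = 0.1179, g' = -0.636 → ψ = 0.625
  ψ = 0.625: g = -0.0053, g' = -0.716 → ψ = 0.618
Converged at ψ = 0.618.

ψ = 0.618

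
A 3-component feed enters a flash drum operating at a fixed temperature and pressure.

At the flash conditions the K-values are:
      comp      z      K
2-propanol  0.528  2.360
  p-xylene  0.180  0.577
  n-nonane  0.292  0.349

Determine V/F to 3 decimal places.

V/F = 0.573

Material balance + equilibrium reduce to Σ zᵢ(Kᵢ−1)/(1+V/F(Kᵢ−1)) = 0.
Feasibility: ΣzᵢKᵢ = 1.452, Σzᵢ/Kᵢ = 1.372 — both > 1, two phases present.
Newton–Raphson from V/F = 0.5:
  V/F = 0.500: g = 0.0490, g' = -0.670 → V/F = 0.573
Converged at V/F = 0.573.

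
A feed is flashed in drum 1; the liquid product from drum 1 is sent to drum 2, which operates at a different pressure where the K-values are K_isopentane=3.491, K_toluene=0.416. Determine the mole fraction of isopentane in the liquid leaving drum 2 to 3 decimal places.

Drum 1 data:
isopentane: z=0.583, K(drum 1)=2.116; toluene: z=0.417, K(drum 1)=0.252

Drum 1:
Material balance + equilibrium reduce to Σ zᵢ(Kᵢ−1)/(1+ψ₁(Kᵢ−1)) = 0.
Feasibility: ΣzᵢKᵢ = 1.339, Σzᵢ/Kᵢ = 1.930 — both > 1, two phases present.
Newton–Raphson from ψ₁ = 0.64:
  ψ₁ = 0.640: g = -0.2188, g' = -1.106 → ψ₁ = 0.442
  ψ₁ = 0.442: g = -0.0303, g' = -0.846 → ψ₁ = 0.406
Converged at ψ₁ = 0.406.
Drum-1 compositions:
  isopentane: x = 0.401, y = 0.849
  toluene: x = 0.599, y = 0.151
Drum-2 feed = drum-1 liquid: z₂ = (0.4013, 0.5987).
Drum 2:
Material balance + equilibrium reduce to Σ zᵢ(Kᵢ−1)/(1+ψ₂(Kᵢ−1)) = 0.
g(0) = ΣzᵢKᵢ − 1 = 0.650 and g(1) = 1 − Σzᵢ/Kᵢ = -0.554, so a root lies in (0, 1).
Newton iteration, ψ₂⁰ = 0.5:
  ψ₂ = 0.500: g = -0.0487, g' = -0.901 → ψ₂ = 0.446
  ψ₂ = 0.446: g = 0.0008, g' = -0.932 → ψ₂ = 0.447
Converged at ψ₂ = 0.447.
  isopentane: x = 0.190, y = 0.663
  toluene: x = 0.810, y = 0.337

x_isopentane (drum 2) = 0.190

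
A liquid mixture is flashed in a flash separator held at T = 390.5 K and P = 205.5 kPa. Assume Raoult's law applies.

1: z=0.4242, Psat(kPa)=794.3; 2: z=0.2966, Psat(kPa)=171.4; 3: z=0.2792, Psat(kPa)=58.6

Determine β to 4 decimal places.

Raoult's law: Kᵢ = Pᵢˢᵃᵗ/P = Pᵢˢᵃᵗ/205.5.
  K_1 = 794.3/205.5 = 3.865207, K_2 = 171.4/205.5 = 0.834063, K_3 = 58.6/205.5 = 0.285158
Newton iteration, β⁰ = 0.5:
  β = 0.5000: g = 0.13537, g' = -0.9437 → β = 0.6434
  β = 0.6434: g = 0.00275, g' = -0.9301 → β = 0.6464
Converged at β = 0.6464.

β = 0.6464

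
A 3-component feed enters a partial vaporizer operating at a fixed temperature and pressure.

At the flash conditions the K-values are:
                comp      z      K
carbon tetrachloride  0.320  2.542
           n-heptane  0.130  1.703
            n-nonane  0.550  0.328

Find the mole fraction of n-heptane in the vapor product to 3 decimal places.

Material balance + equilibrium reduce to Σ zᵢ(Kᵢ−1)/(1+V/F(Kᵢ−1)) = 0.
g(0) = ΣzᵢKᵢ − 1 = 0.215 and g(1) = 1 − Σzᵢ/Kᵢ = -0.879, so a root lies in (0, 1).
Iterate (Newton) starting at V/F = 0.33:
  V/F = 0.330: g = -0.0737, g' = -0.787 → V/F = 0.236
  V/F = 0.236: g = 0.0007, g' = -0.807 → V/F = 0.237
Converged at V/F = 0.237.
Compositions from xᵢ = zᵢ/(1+V/F(Kᵢ−1)), yᵢ = Kᵢxᵢ:
  carbon tetrachloride: x = 0.234, y = 0.596
  n-heptane: x = 0.111, y = 0.190
  n-nonane: x = 0.654, y = 0.215

y_n-heptane = 0.190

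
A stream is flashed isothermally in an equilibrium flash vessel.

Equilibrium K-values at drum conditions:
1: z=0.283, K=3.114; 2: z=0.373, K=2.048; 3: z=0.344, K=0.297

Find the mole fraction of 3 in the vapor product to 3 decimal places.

Let β = V/F and solve Σ zᵢ(Kᵢ−1)/(1+β(Kᵢ−1)) = 0.
Check two-phase: ΣzᵢKᵢ = 1.747 > 1 and Σzᵢ/Kᵢ = 1.431 > 1, so g(0) = 0.747 > 0 and g(1) = -0.431 < 0.
Iterate (Newton) starting at β = 0.5:
  β = 0.500: g = 0.1744, g' = -0.880 → β = 0.698
  β = 0.698: g = -0.0077, g' = -0.999 → β = 0.691
Converged at β = 0.691.
Compositions from xᵢ = zᵢ/(1+β(Kᵢ−1)), yᵢ = Kᵢxᵢ:
  1: x = 0.115, y = 0.358
  2: x = 0.216, y = 0.443
  3: x = 0.669, y = 0.199

y_3 = 0.199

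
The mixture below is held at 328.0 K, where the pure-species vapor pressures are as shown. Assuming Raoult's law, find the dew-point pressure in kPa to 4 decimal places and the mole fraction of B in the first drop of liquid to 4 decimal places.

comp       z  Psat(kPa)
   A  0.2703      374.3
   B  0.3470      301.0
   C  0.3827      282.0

At the dew point ψ → 1, so Σzᵢ/Kᵢ = 1 with Kᵢ = Pᵢˢᵃᵗ/P ⇒ 1/P = Σzᵢ/Pᵢˢᵃᵗ.
1/P = 0.2703/374.3 + 0.3470/301.0 + 0.3827/282.0 = 0.0032321 ⇒ P = 309.3998 kPa
xᵢ = zᵢP/Pᵢˢᵃᵗ ⇒ x_B = 0.3470·309.3998/301.0 = 0.3567

Pdew = 309.3998 kPa, x_B = 0.3567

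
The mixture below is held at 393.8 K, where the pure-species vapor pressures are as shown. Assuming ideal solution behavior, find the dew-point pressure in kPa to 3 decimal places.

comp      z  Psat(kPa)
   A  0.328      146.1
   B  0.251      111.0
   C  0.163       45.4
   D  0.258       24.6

At the dew point ψ → 1, so Σzᵢ/Kᵢ = 1 with Kᵢ = Pᵢˢᵃᵗ/P ⇒ 1/P = Σzᵢ/Pᵢˢᵃᵗ.
1/P = 0.328/146.1 + 0.251/111.0 + 0.163/45.4 + 0.258/24.6 = 0.018584 ⇒ P = 53.809 kPa

Pdew = 53.809 kPa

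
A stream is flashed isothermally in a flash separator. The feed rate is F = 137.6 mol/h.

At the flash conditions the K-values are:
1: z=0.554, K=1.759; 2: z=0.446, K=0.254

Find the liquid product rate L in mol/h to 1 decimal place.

L = 116.3 mol/h

Let ψ = V/F and solve Σ zᵢ(Kᵢ−1)/(1+ψ(Kᵢ−1)) = 0.
Feasibility: ΣzᵢKᵢ = 1.088, Σzᵢ/Kᵢ = 2.071 — both > 1, two phases present.
Newton–Raphson from ψ = 0.49:
  ψ = 0.490: g = -0.2179, g' = -0.786 → ψ = 0.213
  ψ = 0.213: g = -0.0335, g' = -0.587 → ψ = 0.156
  ψ = 0.156: g = -0.0004, g' = -0.573 → ψ = 0.155
Converged at ψ = 0.155.
Then V = ψ·F = 0.1550·137.6 = 21.3 mol/h and L = F − V = 116.3 mol/h.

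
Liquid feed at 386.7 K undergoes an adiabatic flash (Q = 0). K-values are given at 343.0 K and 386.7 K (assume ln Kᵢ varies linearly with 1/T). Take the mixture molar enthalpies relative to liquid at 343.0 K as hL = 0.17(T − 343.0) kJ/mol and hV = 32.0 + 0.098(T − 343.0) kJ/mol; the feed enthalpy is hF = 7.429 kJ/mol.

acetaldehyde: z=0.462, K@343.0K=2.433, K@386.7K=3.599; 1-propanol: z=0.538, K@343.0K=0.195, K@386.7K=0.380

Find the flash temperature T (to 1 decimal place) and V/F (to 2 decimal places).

T = 345.5 K, V/F = 0.22

Adiabatic flash: solve Rachford–Rice at each trial T, then check hF = ψ·hV(T) + (1−ψ)·hL(T).
  T = 343.0 K: K = (2.433, 0.195), RR gives ψ = 0.198, H_out = 6.351 kJ/mol
  T = 386.7 K: K = (3.599, 0.380), RR gives ψ = 0.538, H_out = 22.957 kJ/mol
  T = 364.9 K: K = (2.995, 0.278), RR gives ψ = 0.370, H_out = 14.985 kJ/mol
  T = 353.9 K: K = (2.707, 0.234), RR gives ψ = 0.288, H_out = 10.839 kJ/mol
  T = 348.4 K: K = (2.567, 0.214), RR gives ψ = 0.244, H_out = 8.640 kJ/mol
  T = 345.7 K: K = (2.500, 0.204), RR gives ψ = 0.222, H_out = 7.514 kJ/mol
  T = 344.4 K: K = (2.468, 0.200), RR gives ψ = 0.211, H_out = 6.959 kJ/mol
Linear interpolation between T = 344.4 (H_out = 6.959) and T = 345.7 (H_out = 7.514) on hF = 7.429 gives T ≈ 345.5 K, at which ψ = 0.22.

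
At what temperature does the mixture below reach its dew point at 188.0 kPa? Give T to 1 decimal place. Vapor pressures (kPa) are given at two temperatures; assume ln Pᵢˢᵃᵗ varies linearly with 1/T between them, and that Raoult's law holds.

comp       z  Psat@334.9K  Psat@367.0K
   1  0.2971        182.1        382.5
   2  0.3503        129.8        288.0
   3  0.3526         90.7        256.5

Dew-point temperature: Σzᵢ·P/Pᵢˢᵃᵗ(T) = 1. Interpolate ln Pᵢˢᵃᵗ = aᵢ + bᵢ/T.
  T = 334.9 K: ΣzᵢP/Pᵢˢᵃᵗ = 1.5450
  T = 367.0 K: ΣzᵢP/Pᵢˢᵃᵗ = 0.6331
  T = 350.9 K: ΣzᵢP/Pᵢˢᵃᵗ = 0.9683
  T = 342.9 K: ΣzᵢP/Pᵢˢᵃᵗ = 1.2157
  T = 346.9 K: ΣzᵢP/Pᵢˢᵃᵗ = 1.0834
  T = 348.9 K: ΣzᵢP/Pᵢˢᵃᵗ = 1.0238
  T = 349.9 K: ΣzᵢP/Pᵢˢᵃᵗ = 0.9956
Interpolating between 348.9 K and 349.9 K gives T ≈ 349.7 K.

T = 349.7 K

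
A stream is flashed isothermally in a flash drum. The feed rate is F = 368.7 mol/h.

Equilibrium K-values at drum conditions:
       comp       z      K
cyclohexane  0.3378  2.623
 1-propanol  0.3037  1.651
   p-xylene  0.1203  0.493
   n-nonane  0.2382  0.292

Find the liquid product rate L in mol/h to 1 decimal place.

L = 127.9 mol/h

Material balance + equilibrium reduce to Σ zᵢ(Kᵢ−1)/(1+ψ(Kᵢ−1)) = 0.
g(0) = ΣzᵢKᵢ − 1 = 0.5163 and g(1) = 1 − Σzᵢ/Kᵢ = -0.3725, so a root lies in (0, 1).
Newton–Raphson from ψ = 0.5:
  ψ = 0.5000: g = 0.10904, g' = -0.6860 → ψ = 0.6589
  ψ = 0.6589: g = -0.00445, g' = -0.7601 → ψ = 0.6531
Converged at ψ = 0.6531.
Then V = ψ·F = 0.6531·368.7 = 240.8 mol/h and L = F − V = 127.9 mol/h.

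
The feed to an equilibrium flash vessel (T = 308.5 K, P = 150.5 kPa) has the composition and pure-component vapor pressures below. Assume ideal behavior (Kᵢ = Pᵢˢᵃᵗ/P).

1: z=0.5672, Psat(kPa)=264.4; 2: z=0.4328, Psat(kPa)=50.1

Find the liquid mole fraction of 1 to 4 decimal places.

Raoult's law: Kᵢ = Pᵢˢᵃᵗ/P = Pᵢˢᵃᵗ/150.5.
  K_1 = 264.4/150.5 = 1.756811, K_2 = 50.1/150.5 = 0.332890
Material balance + equilibrium reduce to Σ zᵢ(Kᵢ−1)/(1+V/F(Kᵢ−1)) = 0.
g(0) = ΣzᵢKᵢ − 1 = 0.1405 and g(1) = 1 − Σzᵢ/Kᵢ = -0.6230, so a root lies in (0, 1).
Newton–Raphson from V/F = 0.53:
  V/F = 0.5300: g = -0.14027, g' = -0.6264 → V/F = 0.3061
  V/F = 0.3061: g = -0.01428, g' = -0.5183 → V/F = 0.2785
  V/F = 0.2785: g = -0.00009, g' = -0.5122 → V/F = 0.2784
Converged at V/F = 0.2784.
Compositions from xᵢ = zᵢ/(1+V/F(Kᵢ−1)), yᵢ = Kᵢxᵢ:
  1: x = 0.4685, y = 0.8231
  2: x = 0.5315, y = 0.1769

x_1 = 0.4685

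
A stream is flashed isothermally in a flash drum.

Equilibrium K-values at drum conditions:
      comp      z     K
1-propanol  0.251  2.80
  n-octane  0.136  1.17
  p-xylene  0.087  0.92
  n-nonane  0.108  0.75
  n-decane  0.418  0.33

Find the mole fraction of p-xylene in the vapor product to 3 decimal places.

y_p-xylene = 0.081

Material balance + equilibrium reduce to Σ zᵢ(Kᵢ−1)/(1+β(Kᵢ−1)) = 0.
Check two-phase: ΣzᵢKᵢ = 1.161 > 1 and Σzᵢ/Kᵢ = 1.711 > 1, so g(0) = 0.161 > 0 and g(1) = -0.711 < 0.
Newton iteration, β⁰ = 0.5:
  β = 0.500: g = -0.2002, g' = -0.662 → β = 0.198
  β = 0.198: g = -0.0028, g' = -0.703 → β = 0.194
Converged at β = 0.194.
Compositions from xᵢ = zᵢ/(1+β(Kᵢ−1)), yᵢ = Kᵢxᵢ:
  1-propanol: x = 0.186, y = 0.521
  n-octane: x = 0.132, y = 0.154
  p-xylene: x = 0.088, y = 0.081
  n-nonane: x = 0.114, y = 0.085
  n-decane: x = 0.480, y = 0.159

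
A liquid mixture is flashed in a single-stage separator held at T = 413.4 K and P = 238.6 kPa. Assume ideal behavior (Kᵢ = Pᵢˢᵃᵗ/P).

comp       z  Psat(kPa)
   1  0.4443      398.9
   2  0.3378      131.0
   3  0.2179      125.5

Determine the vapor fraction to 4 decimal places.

Raoult's law: Kᵢ = Pᵢˢᵃᵗ/P = Pᵢˢᵃᵗ/238.6.
  K_1 = 398.9/238.6 = 1.671836, K_2 = 131.0/238.6 = 0.549036, K_3 = 125.5/238.6 = 0.525985
Rachford–Rice: g(ψ) = Σ zᵢ(Kᵢ−1)/(1+ψ(Kᵢ−1)) = 0.
Check two-phase: ΣzᵢKᵢ = 1.0429 > 1 and Σzᵢ/Kᵢ = 1.2953 > 1, so g(0) = 0.0429 > 0 and g(1) = -0.2953 < 0.
Newton–Raphson from ψ = 0.5:
  ψ = 0.5000: g = -0.10862, g' = -0.3110 → ψ = 0.1507
  ψ = 0.1507: g = -0.00363, g' = -0.3012 → ψ = 0.1387
Converged at ψ = 0.1387.

ψ = 0.1387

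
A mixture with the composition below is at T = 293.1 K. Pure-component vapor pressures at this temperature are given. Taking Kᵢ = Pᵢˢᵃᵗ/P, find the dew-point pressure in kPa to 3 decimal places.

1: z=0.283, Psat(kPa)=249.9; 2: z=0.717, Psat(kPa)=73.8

At the dew point ψ → 1, so Σzᵢ/Kᵢ = 1 with Kᵢ = Pᵢˢᵃᵗ/P ⇒ 1/P = Σzᵢ/Pᵢˢᵃᵗ.
1/P = 0.283/249.9 + 0.717/73.8 = 0.010848 ⇒ P = 92.184 kPa

Pdew = 92.184 kPa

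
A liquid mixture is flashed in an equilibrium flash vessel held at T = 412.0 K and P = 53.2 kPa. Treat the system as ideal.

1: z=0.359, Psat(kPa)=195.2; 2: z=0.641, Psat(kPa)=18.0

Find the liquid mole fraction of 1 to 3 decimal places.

x_1 = 0.199

Raoult's law: Kᵢ = Pᵢˢᵃᵗ/P = Pᵢˢᵃᵗ/53.2.
  K_1 = 195.2/53.2 = 3.66917, K_2 = 18.0/53.2 = 0.33835
Let ψ = V/F and solve Σ zᵢ(Kᵢ−1)/(1+ψ(Kᵢ−1)) = 0.
g(0) = ΣzᵢKᵢ − 1 = 0.534 and g(1) = 1 − Σzᵢ/Kᵢ = -0.992, so a root lies in (0, 1).
Iterate (Newton) starting at ψ = 0.42:
  ψ = 0.420: g = -0.1356, g' = -1.107 → ψ = 0.298
  ψ = 0.298: g = 0.0060, g' = -1.230 → ψ = 0.302
Converged at ψ = 0.302.
Compositions from xᵢ = zᵢ/(1+ψ(Kᵢ−1)), yᵢ = Kᵢxᵢ:
  1: x = 0.199, y = 0.729
  2: x = 0.801, y = 0.271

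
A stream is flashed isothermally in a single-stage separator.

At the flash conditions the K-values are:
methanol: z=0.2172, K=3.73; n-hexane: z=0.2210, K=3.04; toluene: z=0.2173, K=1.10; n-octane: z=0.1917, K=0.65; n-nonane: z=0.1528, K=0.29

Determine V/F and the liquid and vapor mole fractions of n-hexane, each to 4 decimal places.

Rachford–Rice: g(V/F) = Σ zᵢ(Kᵢ−1)/(1+V/F(Kᵢ−1)) = 0.
Check two-phase: ΣzᵢKᵢ = 1.8899 > 1 and Σzᵢ/Kᵢ = 1.1503 > 1, so g(0) = 0.8899 > 0 and g(1) = -0.1503 < 0.
Newton iteration, V/F⁰ = 0.5:
  V/F = 0.5000: g = 0.24508, g' = -0.7364 → V/F = 0.8328
  V/F = 0.8328: g = 0.00811, g' = -0.7871 → V/F = 0.8431
  V/F = 0.8431: g = -0.00007, g' = -0.8000 → V/F = 0.8430
Converged at V/F = 0.8430.
Compositions from xᵢ = zᵢ/(1+V/F(Kᵢ−1)), yᵢ = Kᵢxᵢ:
  methanol: x = 0.0658, y = 0.2454
  n-hexane: x = 0.0813, y = 0.2470
  toluene: x = 0.2004, y = 0.2204
  n-octane: x = 0.2719, y = 0.1768
  n-nonane: x = 0.3806, y = 0.1104

V/F = 0.8430, x_n-hexane = 0.0813, y_n-hexane = 0.2470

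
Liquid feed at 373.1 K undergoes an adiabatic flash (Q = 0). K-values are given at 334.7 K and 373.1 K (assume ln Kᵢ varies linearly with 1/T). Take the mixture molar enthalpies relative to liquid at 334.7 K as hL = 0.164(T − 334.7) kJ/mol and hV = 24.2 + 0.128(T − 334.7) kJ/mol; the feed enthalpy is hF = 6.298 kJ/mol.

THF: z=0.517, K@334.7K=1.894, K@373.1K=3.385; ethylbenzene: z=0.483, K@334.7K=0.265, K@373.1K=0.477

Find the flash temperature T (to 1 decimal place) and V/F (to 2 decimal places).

Adiabatic flash: solve Rachford–Rice at each trial T, then check hF = ψ·hV(T) + (1−ψ)·hL(T).
  T = 334.7 K: K = (1.894, 0.265), RR gives ψ = 0.163, H_out = 3.948 kJ/mol
  T = 373.1 K: K = (3.385, 0.477), RR gives ψ = 0.786, H_out = 24.233 kJ/mol
  T = 353.9 K: K = (2.572, 0.361), RR gives ψ = 0.502, H_out = 14.955 kJ/mol
  T = 344.3 K: K = (2.217, 0.311), RR gives ψ = 0.353, H_out = 9.997 kJ/mol
  T = 339.5 K: K = (2.051, 0.287), RR gives ψ = 0.266, H_out = 7.177 kJ/mol
  T = 337.1 K: K = (1.972, 0.276), RR gives ψ = 0.217, H_out = 5.626 kJ/mol
Linear interpolation between T = 337.1 (H_out = 5.626) and T = 339.5 (H_out = 7.177) on hF = 6.298 gives T ≈ 338.1 K, at which ψ = 0.24.

T = 338.1 K, V/F = 0.24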